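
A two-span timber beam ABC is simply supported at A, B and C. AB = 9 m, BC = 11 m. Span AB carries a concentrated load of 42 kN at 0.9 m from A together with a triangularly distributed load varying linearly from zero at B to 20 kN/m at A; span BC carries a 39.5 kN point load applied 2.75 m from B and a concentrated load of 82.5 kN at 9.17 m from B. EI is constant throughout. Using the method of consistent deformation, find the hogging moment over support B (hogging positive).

M_B = 130.5 kN·m

Take M_B as the redundant. Released structure: two simple spans AB and BC with a hinge at B.
Discontinuity in slope at B on the released structure — sum the simple-span end rotations:
  span AB: point load 42 at a = 0.9: Pab(L + a)/(6LEI) = 56.13/EI
  span AB: triangular load, peak 20: 7w₀L³/(360EI) = 283.5/EI
  span BC: point load 39.5 at a = 2.75: Pab(L + b)/(6LEI) = 261.4/EI
  span BC: point load 82.5 at a = 9.17: Pab(L + b)/(6LEI) = 269.1/EI
  relative rotation θ_0 = (339.6 + 530.5)/EI = 870.1/EI
A unit hogging moment at B produces rotation L₁/(3EI) + L₂/(3EI) = 6.667/EI.
Slope continuity at B: θ_0 = M_B·6.667/EI, so M_B = 870.1/6.667 = 130.5 kN·m (hogging).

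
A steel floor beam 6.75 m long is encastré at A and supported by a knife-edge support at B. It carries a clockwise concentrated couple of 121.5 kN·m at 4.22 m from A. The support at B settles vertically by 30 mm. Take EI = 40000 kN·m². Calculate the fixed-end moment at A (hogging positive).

Choose R_B as the redundant. The primary structure is the cantilever fixed at A.
Deflection at B on the released cantilever, summing each load's contribution:
  clockwise couple 121.5 at a = 4.22: M₀a(2L − a)/(2EI) = 2379/EI
Flexibility coefficient — unit upward force at B: δ_{BB} = L³/(3EI) = 102.5/EI.
With EI = 40000 kN·m²: δ_0 = 0.059477 m and δ_{BB} = 0.002563 m/kN.
Compatibility — the beam at B must follow the support down by 0.03 m: δ_0 − R_B·δ_{BB} = 0.03, so R_B = (0.059477 − 0.03)/0.002563 = 11.5 kN.
Moment equilibrium about A: M_A = Σ(load moments about A) − R_B·L = 121.5 − 11.5×6.75 = 43.87 kN·m.

M_A = 43.87 kN·m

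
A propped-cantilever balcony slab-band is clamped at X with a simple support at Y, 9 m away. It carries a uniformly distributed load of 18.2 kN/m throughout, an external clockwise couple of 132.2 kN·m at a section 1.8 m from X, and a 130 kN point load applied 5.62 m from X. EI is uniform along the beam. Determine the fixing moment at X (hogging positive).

M_X = 433.8 kN·m

Choose R_Y as the redundant. The primary structure is the cantilever fixed at X.
Primary-structure tip deflection at Y by superposition:
  UDL 18.2: wL⁴/(8EI) = 14926/EI
  clockwise couple 132.2 at a = 1.8: M₀a(2L − a)/(2EI) = 1927/EI
  point load 130 at a = 5.62: Pa²(3L − a)/(6EI) = 14631/EI
  δ_0 = 31485/EI
Flexibility coefficient — unit upward force at Y: δ_{YY} = L³/(3EI) = 243/EI.
The prop prevents deflection at Y: R_Y = δ_0/δ_{YY} = 31485/243 = 129.6 kN.
Moment equilibrium about X: M_X = Σ(load moments about X) − R_Y·L = 1600 − 129.6×9 = 433.8 kN·m.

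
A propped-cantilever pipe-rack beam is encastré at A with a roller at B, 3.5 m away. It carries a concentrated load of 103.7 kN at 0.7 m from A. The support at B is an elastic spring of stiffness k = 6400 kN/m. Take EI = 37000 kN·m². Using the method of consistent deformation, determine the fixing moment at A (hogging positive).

Release the roller at B. Primary structure: cantilever fixed at A.
Primary-structure tip deflection at B by superposition:
  point load 103.7 at a = 0.7: Pa²(3L − a)/(6EI) = 82.99/EI
Flexibility coefficient — unit upward force at B: δ_{BB} = L³/(3EI) = 14.29/EI.
With EI = 37000 kN·m²: δ_0 = 0.002243 m and δ_{BB} = 0.000386 m/kN.
Compatibility — the spring shortens by R_B/k under the reaction it provides: δ_0 − R_B·δ_{BB} = R_B/k. With 1/k = 0.000156 m/kN, R_B = δ_0 / (δ_{BB} + 1/k) = 0.002243 / (0.000386 + 0.000156) = 4.135 kN.
Moment equilibrium about A: M_A = Σ(load moments about A) − R_B·L = 72.59 − 4.135×3.5 = 58.12 kN·m.

M_A = 58.12 kN·m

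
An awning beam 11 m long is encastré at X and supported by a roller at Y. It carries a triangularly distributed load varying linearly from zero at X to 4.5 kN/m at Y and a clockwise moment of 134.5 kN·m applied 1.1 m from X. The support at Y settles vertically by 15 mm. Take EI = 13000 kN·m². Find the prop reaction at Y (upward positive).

R_Y = 16.66 kN

Choose R_Y as the redundant. The primary structure is the cantilever fixed at X.
Downward deflection at the released point Y due to the loads:
  triangular load, peak 4.5 at the free end: 11w₀L⁴/(120EI) = 6039/EI
  clockwise couple 134.5 at a = 1.1: M₀a(2L − a)/(2EI) = 1546/EI
  δ_0 = 7585/EI
Tip deflection under a unit load at Y: L³/(3EI) = 443.7/EI.
With EI = 13000 kN·m²: δ_0 = 0.5835 m and δ_{YY} = 0.034128 m/kN.
Compatibility — the beam at Y must follow the support down by 0.015 m: δ_0 − R_Y·δ_{YY} = 0.015, so R_Y = (0.5835 − 0.015)/0.034128 = 16.66 kN.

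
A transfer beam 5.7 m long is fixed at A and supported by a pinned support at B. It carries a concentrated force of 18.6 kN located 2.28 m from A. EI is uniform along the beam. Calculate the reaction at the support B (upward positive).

R_B = 3.869 kN

Choose R_B as the redundant. The primary structure is the cantilever fixed at A.
Deflection at B on the released cantilever, summing each load's contribution:
  point load 18.6 at a = 2.28: Pa²(3L − a)/(6EI) = 238.8/EI
Flexibility coefficient — unit upward force at B: δ_{BB} = L³/(3EI) = 61.73/EI.
The prop prevents deflection at B: R_B = δ_0/δ_{BB} = 238.8/61.73 = 3.869 kN.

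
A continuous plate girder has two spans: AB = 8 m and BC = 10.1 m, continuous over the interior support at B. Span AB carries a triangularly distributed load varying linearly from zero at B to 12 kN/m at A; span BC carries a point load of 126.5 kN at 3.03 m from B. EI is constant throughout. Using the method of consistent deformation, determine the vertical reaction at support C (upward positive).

Insert a hinge at B; M_B is the redundant, and each span becomes simply supported.
End slopes at the hinge B, treating each span as simply supported:
  span AB: triangular load, peak 12: 7w₀L³/(360EI) = 119.5/EI
  span BC: point load 126.5 at a = 3.03: Pab(L + b)/(6LEI) = 767.8/EI
  relative rotation θ_0 = (119.5 + 767.8)/EI = 887.3/EI
A unit hogging moment at B produces rotation L₁/(3EI) + L₂/(3EI) = 6.033/EI.
Compatibility: M_B·(L₁+L₂)/(3EI) = θ_0, giving M_B = 147.1 kN·m (hogging).
Span BC, ΣM about C: R_B^{BC}·10.1 = 894.4 + 147.1, so R_B^{BC} = 103.1 kN and R_C = 126.5 − 103.1 = 23.39 kN.

R_C = 23.39 kN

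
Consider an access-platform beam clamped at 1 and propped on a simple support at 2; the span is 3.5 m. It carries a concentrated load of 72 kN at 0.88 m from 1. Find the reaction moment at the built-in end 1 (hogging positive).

M_1 = 41.47 kN·m

Take the reaction at 2 as the redundant and release it; the primary structure is a cantilever fixed at 1.
Primary-structure tip deflection at 2 by superposition:
  point load 72 at a = 0.88: Pa²(3L − a)/(6EI) = 89.4/EI
Flexibility coefficient — unit upward force at 2: δ_{22} = L³/(3EI) = 14.29/EI.
The prop prevents deflection at 2: R_2 = δ_0/δ_{22} = 89.4/14.29 = 6.255 kN.
Moment equilibrium about 1: M_1 = Σ(load moments about 1) − R_2·L = 63.36 − 6.255×3.5 = 41.47 kN·m.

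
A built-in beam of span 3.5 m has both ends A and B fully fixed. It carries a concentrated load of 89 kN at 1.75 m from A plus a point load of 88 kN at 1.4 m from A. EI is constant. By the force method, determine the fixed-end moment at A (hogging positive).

M_A = 83.29 kN·m

Take the two fixed-end moments M_A, M_B as redundants; the released structure is the simple span AB.
On the primary (simply-supported) span, the end slopes from the loading are:
  at A: point load 89 at a = 1.75: Pab(L + b)/(6LEI) = 68.14/EI
  at B: point load 89 at a = 1.75: Pab(L + a)/(6LEI) = 68.14/EI
  at A: point load 88 at a = 1.4: Pab(L + b)/(6LEI) = 68.99/EI
  at B: point load 88 at a = 1.4: Pab(L + a)/(6LEI) = 60.37/EI
  θ_A0 = 137.1/EI,  θ_B0 = 128.5/EI
Flexibility coefficients: a unit moment at one end gives L/(3EI) there and L/(6EI) at the far end, so f₁₁ = f₂₂ = 1.167/EI and f₁₂ = f₂₁ = 0.5833/EI.
Compatibility — zero rotation at each built-in end:
  1.167 M_A + 0.5833 M_B = 137.1
  0.5833 M_A + 1.167 M_B = 128.5
Solving the pair gives M_A = 83.29 kN·m and M_B = 68.51 kN·m (hogging).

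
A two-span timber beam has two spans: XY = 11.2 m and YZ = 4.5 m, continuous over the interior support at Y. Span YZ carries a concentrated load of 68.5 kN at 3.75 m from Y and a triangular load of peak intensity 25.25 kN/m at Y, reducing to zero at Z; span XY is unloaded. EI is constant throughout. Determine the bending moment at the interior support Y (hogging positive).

Take M_Y as the redundant. Released structure: two simple spans XY and YZ with a hinge at Y.
Rotations at Y on the released spans (each span's end-slope, ×1/EI):
  span YZ: point load 68.5 at a = 3.75: Pab(L + b)/(6LEI) = 37.46/EI
  span YZ: triangular load, peak 25.25: w₀L³/(45EI) = 51.13/EI
  relative rotation θ_0 = (0 + 88.59)/EI = 88.59/EI
A unit hogging moment at Y produces rotation L₁/(3EI) + L₂/(3EI) = 5.233/EI.
Slope continuity at Y: θ_0 = M_Y·5.233/EI, so M_Y = 88.59/5.233 = 16.93 kN·m (hogging).

M_Y = 16.93 kN·m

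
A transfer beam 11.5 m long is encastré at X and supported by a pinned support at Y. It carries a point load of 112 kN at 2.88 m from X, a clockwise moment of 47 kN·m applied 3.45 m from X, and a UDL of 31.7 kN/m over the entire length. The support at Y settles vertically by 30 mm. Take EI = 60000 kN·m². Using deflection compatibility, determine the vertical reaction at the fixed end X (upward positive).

Remove the prop at Y; the released (primary) structure is a cantilever built in at X.
Deflection at Y on the released cantilever, summing each load's contribution:
  point load 112 at a = 2.88: Pa²(3L − a)/(6EI) = 4896/EI
  clockwise couple 47 at a = 3.45: M₀a(2L − a)/(2EI) = 1585/EI
  UDL 31.7: wL⁴/(8EI) = 69304/EI
  δ_0 = 75785/EI
Flexibility coefficient — unit upward force at Y: δ_{YY} = L³/(3EI) = 507/EI.
With EI = 60000 kN·m²: δ_0 = 1.2631 m and δ_{YY} = 0.008449 m/kN.
Compatibility — the beam at Y must follow the support down by 0.03 m: δ_0 − R_Y·δ_{YY} = 0.03, so R_Y = (1.2631 − 0.03)/0.008449 = 145.9 kN.
Vertical equilibrium: R_X = ΣP − R_Y = 476.6 − 145.9 = 330.6 kN.

R_X = 330.6 kN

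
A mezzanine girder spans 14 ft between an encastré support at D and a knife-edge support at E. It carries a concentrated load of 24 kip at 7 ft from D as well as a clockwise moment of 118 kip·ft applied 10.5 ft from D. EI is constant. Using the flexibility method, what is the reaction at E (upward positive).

R_E = 19.35 kip

Choose R_E as the redundant. The primary structure is the cantilever fixed at D.
Downward deflection at the released point E due to the loads:
  point load 24 at a = 7: Pa²(3L − a)/(6EI) = 6860/EI
  clockwise couple 118 at a = 10.5: M₀a(2L − a)/(2EI) = 10841/EI
  δ_0 = 17701/EI
Flexibility coefficient — unit upward force at E: δ_{EE} = L³/(3EI) = 914.7/EI.
Compatibility at E: δ_0 − R_E·δ_{EE} = 0, so R_E = 17701/914.7 = 19.35 kip.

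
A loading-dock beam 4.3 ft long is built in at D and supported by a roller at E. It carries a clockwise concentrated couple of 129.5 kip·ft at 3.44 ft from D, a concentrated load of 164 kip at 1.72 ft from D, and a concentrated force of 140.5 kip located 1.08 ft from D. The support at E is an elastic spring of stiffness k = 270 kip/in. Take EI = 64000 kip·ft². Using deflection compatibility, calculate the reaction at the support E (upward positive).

R_E = 51.37 kip

Remove the prop at E; the released (primary) structure is a cantilever built in at D.
Deflection at E on the released cantilever, summing each load's contribution:
  clockwise couple 129.5 at a = 3.44: M₀a(2L − a)/(2EI) = 1149/EI
  point load 164 at a = 1.72: Pa²(3L − a)/(6EI) = 904/EI
  point load 140.5 at a = 1.08: Pa²(3L − a)/(6EI) = 322.8/EI
  δ_0 = 2376/EI
Tip deflection under a unit load at E: L³/(3EI) = 26.5/EI.
With EI = 64000 kip·ft²: δ_0 = 0.037129 ft and δ_{EE} = 0.000414 ft/kip.
Compatibility — the spring shortens by R_E/k under the reaction it provides: δ_0 − R_E·δ_{EE} = R_E/k. With 1/k = 1/(270×12) ft/kip = 0.000309 ft/kip, R_E = δ_0 / (δ_{EE} + 1/k) = 0.037129 / (0.000414 + 0.000309) = 51.37 kip.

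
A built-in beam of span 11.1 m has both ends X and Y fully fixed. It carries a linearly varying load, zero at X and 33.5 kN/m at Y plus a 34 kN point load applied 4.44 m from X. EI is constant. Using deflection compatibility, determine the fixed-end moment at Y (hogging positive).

M_Y = 242.6 kN·m

Release both end moments; the primary structure is a simply-supported span XY with redundants M_X and M_Y.
End rotations of the released simple span under the applied load (×1/EI):
  at X: triangular load, peak 33.5: 7w₀L³/(360EI) = 890.9/EI
  at Y: triangular load, peak 33.5: w₀L³/(45EI) = 1018/EI
  at X: point load 34 at a = 4.44: Pab(L + b)/(6LEI) = 268.1/EI
  at Y: point load 34 at a = 4.44: Pab(L + a)/(6LEI) = 234.6/EI
  θ_X0 = 1159/EI,  θ_Y0 = 1253/EI
Flexibility coefficients: a unit moment at one end gives L/(3EI) there and L/(6EI) at the far end, so f₁₁ = f₂₂ = 3.7/EI and f₁₂ = f₂₁ = 1.85/EI.
Compatibility — zero rotation at each built-in end:
  3.7 M_X + 1.85 M_Y = 1159
  1.85 M_X + 3.7 M_Y = 1253
Solving the pair gives M_X = 191.9 kN·m and M_Y = 242.6 kN·m (hogging).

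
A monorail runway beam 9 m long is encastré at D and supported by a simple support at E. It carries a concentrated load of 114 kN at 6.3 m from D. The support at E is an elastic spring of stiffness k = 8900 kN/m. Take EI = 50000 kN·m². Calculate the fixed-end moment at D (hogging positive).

M_D = 153.1 kN·m

Remove the prop at E; the released (primary) structure is a cantilever built in at D.
Downward deflection at the released point E due to the loads:
  point load 114 at a = 6.3: Pa²(3L − a)/(6EI) = 15610/EI
Flexibility coefficient — unit upward force at E: δ_{EE} = L³/(3EI) = 243/EI.
With EI = 50000 kN·m²: δ_0 = 0.3122 m and δ_{EE} = 0.00486 m/kN.
Compatibility — the spring shortens by R_E/k under the reaction it provides: δ_0 − R_E·δ_{EE} = R_E/k. With 1/k = 0.000112 m/kN, R_E = δ_0 / (δ_{EE} + 1/k) = 0.3122 / (0.00486 + 0.000112) = 62.79 kN.
Moment equilibrium about D: M_D = Σ(load moments about D) − R_E·L = 718.2 − 62.79×9 = 153.1 kN·m.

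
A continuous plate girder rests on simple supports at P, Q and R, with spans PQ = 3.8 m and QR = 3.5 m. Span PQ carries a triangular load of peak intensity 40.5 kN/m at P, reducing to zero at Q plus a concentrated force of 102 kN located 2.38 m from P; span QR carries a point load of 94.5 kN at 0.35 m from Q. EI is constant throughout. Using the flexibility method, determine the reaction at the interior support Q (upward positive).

Take M_Q as the redundant. Released structure: two simple spans PQ and QR with a hinge at Q.
Rotations at Q on the released spans (each span's end-slope, ×1/EI):
  span PQ: triangular load, peak 40.5: 7w₀L³/(360EI) = 43.21/EI
  span PQ: point load 102 at a = 2.38: Pab(L + a)/(6LEI) = 93.44/EI
  span QR: point load 94.5 at a = 0.35: Pab(L + b)/(6LEI) = 32.99/EI
  relative rotation θ_0 = (136.6 + 32.99)/EI = 169.6/EI
A unit hogging moment at Q produces rotation L₁/(3EI) + L₂/(3EI) = 2.433/EI.
Compatibility: M_Q·(L₁+L₂)/(3EI) = θ_0, giving M_Q = 69.72 kN·m (hogging).
Span PQ, ΣM about P with M_Q applied at Q: R_Q^{PQ}·3.8 = 340.2 + 69.72, so R_Q^{PQ} = 107.9 kN and R_P = 178.9 − 107.9 = 71.07 kN.
Span QR, ΣM about R: R_Q^{QR}·3.5 = 297.7 + 69.72, so R_Q^{QR} = 105 kN and R_R = 94.5 − 105 = -10.47 kN.
R_Q = 107.9 + 105 = 212.8 kN.

R_Q = 212.8 kN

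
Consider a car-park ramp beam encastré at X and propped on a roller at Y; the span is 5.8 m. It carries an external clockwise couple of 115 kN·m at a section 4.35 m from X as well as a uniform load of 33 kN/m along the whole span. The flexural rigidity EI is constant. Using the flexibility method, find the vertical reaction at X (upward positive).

Release the roller at Y. Primary structure: cantilever fixed at X.
Deflection at Y on the released cantilever, summing each load's contribution:
  clockwise couple 115 at a = 4.35: M₀a(2L − a)/(2EI) = 1813/EI
  UDL 33: wL⁴/(8EI) = 4668/EI
  δ_0 = 6481/EI
Flexibility coefficient — unit upward force at Y: δ_{YY} = L³/(3EI) = 65.04/EI.
Compatibility at Y: δ_0 − R_Y·δ_{YY} = 0, so R_Y = 6481/65.04 = 99.66 kN.
Vertical equilibrium: R_X = ΣP − R_Y = 191.4 − 99.66 = 91.74 kN.

R_X = 91.74 kN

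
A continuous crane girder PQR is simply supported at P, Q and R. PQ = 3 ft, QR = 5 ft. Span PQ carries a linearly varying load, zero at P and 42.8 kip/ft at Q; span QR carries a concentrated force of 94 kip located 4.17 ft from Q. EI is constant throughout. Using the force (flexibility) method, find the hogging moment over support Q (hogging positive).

M_Q = 33.34 kip·ft

Take M_Q as the redundant. Released structure: two simple spans PQ and QR with a hinge at Q.
End slopes at the hinge Q, treating each span as simply supported:
  span PQ: triangular load, peak 42.8: w₀L³/(45EI) = 25.68/EI
  span QR: point load 94 at a = 4.17: Pab(L + b)/(6LEI) = 63.23/EI
  relative rotation θ_0 = (25.68 + 63.23)/EI = 88.91/EI
A unit hogging moment at Q produces rotation L₁/(3EI) + L₂/(3EI) = 2.667/EI.
Compatibility: M_Q·(L₁+L₂)/(3EI) = θ_0, giving M_Q = 33.34 kip·ft (hogging).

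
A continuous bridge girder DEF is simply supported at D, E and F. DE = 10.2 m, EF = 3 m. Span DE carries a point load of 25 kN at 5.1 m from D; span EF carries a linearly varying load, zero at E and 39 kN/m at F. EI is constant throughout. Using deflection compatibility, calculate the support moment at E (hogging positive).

Release continuity at E by inserting a hinge; the redundant is the internal moment M_E. The primary structure is two simply-supported spans DE and EF.
End slopes at the hinge E, treating each span as simply supported:
  span DE: point load 25 at a = 5.1: Pab(L + a)/(6LEI) = 162.6/EI
  span EF: triangular load, peak 39: 7w₀L³/(360EI) = 20.48/EI
  relative rotation θ_0 = (162.6 + 20.48)/EI = 183/EI
A unit hogging moment at E produces rotation L₁/(3EI) + L₂/(3EI) = 4.4/EI.
Slope continuity at E: θ_0 = M_E·4.4/EI, so M_E = 183/4.4 = 41.6 kN·m (hogging).

M_E = 41.6 kN·m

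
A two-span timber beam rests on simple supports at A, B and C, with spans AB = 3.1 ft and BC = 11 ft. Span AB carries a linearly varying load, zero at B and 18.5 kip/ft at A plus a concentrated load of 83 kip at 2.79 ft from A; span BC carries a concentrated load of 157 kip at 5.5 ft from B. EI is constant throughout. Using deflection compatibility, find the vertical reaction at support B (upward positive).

R_B = 270.2 kip

Take M_B as the redundant. Released structure: two simple spans AB and BC with a hinge at B.
Discontinuity in slope at B on the released structure — sum the simple-span end rotations:
  span AB: triangular load, peak 18.5: 7w₀L³/(360EI) = 10.72/EI
  span AB: point load 83 at a = 2.79: Pab(L + a)/(6LEI) = 22.73/EI
  span BC: point load 157 at a = 5.5: Pab(L + b)/(6LEI) = 1187/EI
  relative rotation θ_0 = (33.45 + 1187)/EI = 1221/EI
A unit hogging moment at B produces rotation L₁/(3EI) + L₂/(3EI) = 4.7/EI.
Compatibility: M_B·(L₁+L₂)/(3EI) = θ_0, giving M_B = 259.7 kip·ft (hogging).
Span AB, ΣM about A with M_B applied at B: R_B^{AB}·3.1 = 261.2 + 259.7, so R_B^{AB} = 168 kip and R_A = 111.7 − 168 = -56.37 kip.
Span BC, ΣM about C: R_B^{BC}·11 = 863.5 + 259.7, so R_B^{BC} = 102.1 kip and R_C = 157 − 102.1 = 54.89 kip.
R_B = 168 + 102.1 = 270.2 kip.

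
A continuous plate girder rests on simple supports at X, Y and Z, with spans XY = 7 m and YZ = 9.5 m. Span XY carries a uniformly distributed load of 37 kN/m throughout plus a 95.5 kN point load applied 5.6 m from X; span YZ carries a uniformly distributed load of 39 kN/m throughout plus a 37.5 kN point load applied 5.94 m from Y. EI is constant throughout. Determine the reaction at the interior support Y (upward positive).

R_Y = 510.2 kN

Insert a hinge at Y; M_Y is the redundant, and each span becomes simply supported.
Rotations at Y on the released spans (each span's end-slope, ×1/EI):
  span XY: UDL 37: wL³/(24EI) = 528.8/EI
  span XY: point load 95.5 at a = 5.6: Pab(L + a)/(6LEI) = 224.6/EI
  span YZ: UDL 39: wL³/(24EI) = 1393/EI
  span YZ: point load 37.5 at a = 5.94: Pab(L + b)/(6LEI) = 181.7/EI
  relative rotation θ_0 = (753.4 + 1575)/EI = 2328/EI
A unit hogging moment at Y produces rotation L₁/(3EI) + L₂/(3EI) = 5.5/EI.
Compatibility: M_Y·(L₁+L₂)/(3EI) = θ_0, giving M_Y = 423.3 kN·m (hogging).
Span XY, ΣM about X with M_Y applied at Y: R_Y^{XY}·7 = 1441 + 423.3, so R_Y^{XY} = 266.4 kN and R_X = 354.5 − 266.4 = 88.12 kN.
Span YZ, ΣM about Z: R_Y^{YZ}·9.5 = 1893 + 423.3, so R_Y^{YZ} = 243.9 kN and R_Z = 408 − 243.9 = 164.1 kN.
R_Y = 266.4 + 243.9 = 510.2 kN.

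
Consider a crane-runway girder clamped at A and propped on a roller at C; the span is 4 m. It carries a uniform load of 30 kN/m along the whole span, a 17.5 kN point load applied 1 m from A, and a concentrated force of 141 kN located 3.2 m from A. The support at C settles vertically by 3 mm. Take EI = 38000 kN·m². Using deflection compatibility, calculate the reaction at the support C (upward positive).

R_C = 140.4 kN

Choose R_C as the redundant. The primary structure is the cantilever fixed at A.
Free-end deflection of the primary structure under the applied loading (downward +):
  UDL 30: wL⁴/(8EI) = 960/EI
  point load 17.5 at a = 1: Pa²(3L − a)/(6EI) = 32.08/EI
  point load 141 at a = 3.2: Pa²(3L − a)/(6EI) = 2118/EI
  δ_0 = 3110/EI
Tip deflection under a unit load at C: L³/(3EI) = 21.33/EI.
With EI = 38000 kN·m²: δ_0 = 0.081835 m and δ_{CC} = 0.000561 m/kN.
Compatibility — the beam at C must follow the support down by 0.003 m: δ_0 − R_C·δ_{CC} = 0.003, so R_C = (0.081835 − 0.003)/0.000561 = 140.4 kN.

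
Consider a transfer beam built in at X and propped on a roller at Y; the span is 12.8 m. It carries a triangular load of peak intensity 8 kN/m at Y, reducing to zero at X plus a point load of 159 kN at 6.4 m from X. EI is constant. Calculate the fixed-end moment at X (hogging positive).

M_X = 458.1 kN·m

Remove the prop at Y; the released (primary) structure is a cantilever built in at X.
Downward deflection at the released point Y due to the loads:
  triangular load, peak 8 at the free end: 11w₀L⁴/(120EI) = 19685/EI
  point load 159 at a = 6.4: Pa²(3L − a)/(6EI) = 34734/EI
  δ_0 = 54419/EI
Flexibility coefficient — unit upward force at Y: δ_{YY} = L³/(3EI) = 699.1/EI.
The prop prevents deflection at Y: R_Y = δ_0/δ_{YY} = 54419/699.1 = 77.85 kN.
Moment equilibrium about X: M_X = Σ(load moments about X) − R_Y·L = 1455 − 77.85×12.8 = 458.1 kN·m.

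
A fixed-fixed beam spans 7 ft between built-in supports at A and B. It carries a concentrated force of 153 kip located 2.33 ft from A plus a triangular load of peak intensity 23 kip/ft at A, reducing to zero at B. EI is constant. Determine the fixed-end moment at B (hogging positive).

Release both end moments; the primary structure is a simply-supported span AB with redundants M_A and M_B.
Simple-span end rotations at A and B under the given loads:
  at A: point load 153 at a = 2.33: Pab(L + b)/(6LEI) = 462.6/EI
  at B: point load 153 at a = 2.33: Pab(L + a)/(6LEI) = 369.8/EI
  at A: triangular load, peak 23: w₀L³/(45EI) = 175.3/EI
  at B: triangular load, peak 23: 7w₀L³/(360EI) = 153.4/EI
  θ_A0 = 637.9/EI,  θ_B0 = 523.2/EI
Flexibility coefficients: a unit moment at one end gives L/(3EI) there and L/(6EI) at the far end, so f₁₁ = f₂₂ = 2.333/EI and f₁₂ = f₂₁ = 1.167/EI.
Compatibility — zero rotation at each built-in end:
  2.333 M_A + 1.167 M_B = 637.9
  1.167 M_A + 2.333 M_B = 523.2
Solving the pair gives M_A = 215 kip·ft and M_B = 116.7 kip·ft (hogging).

M_B = 116.7 kip·ft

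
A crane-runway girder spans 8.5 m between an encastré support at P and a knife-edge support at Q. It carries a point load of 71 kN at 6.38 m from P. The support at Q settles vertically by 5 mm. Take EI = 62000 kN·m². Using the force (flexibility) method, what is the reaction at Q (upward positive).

Remove the prop at Q; the released (primary) structure is a cantilever built in at P.
Downward deflection at the released point Q due to the loads:
  point load 71 at a = 6.38: Pa²(3L − a)/(6EI) = 9210/EI
Flexibility coefficient — unit upward force at Q: δ_{QQ} = L³/(3EI) = 204.7/EI.
With EI = 62000 kN·m²: δ_0 = 0.14854 m and δ_{QQ} = 0.003302 m/kN.
Compatibility — the beam at Q must follow the support down by 0.005 m: δ_0 − R_Q·δ_{QQ} = 0.005, so R_Q = (0.14854 − 0.005)/0.003302 = 43.47 kN.

R_Q = 43.47 kN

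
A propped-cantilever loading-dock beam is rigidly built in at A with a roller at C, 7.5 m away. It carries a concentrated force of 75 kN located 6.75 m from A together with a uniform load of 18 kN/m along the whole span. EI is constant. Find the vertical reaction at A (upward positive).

Choose R_C as the redundant. The primary structure is the cantilever fixed at A.
Free-end deflection of the primary structure under the applied loading (downward +):
  point load 75 at a = 6.75: Pa²(3L − a)/(6EI) = 8970/EI
  UDL 18: wL⁴/(8EI) = 7119/EI
  δ_0 = 16089/EI
Flexibility coefficient — unit upward force at C: δ_{CC} = L³/(3EI) = 140.6/EI.
The prop prevents deflection at C: R_C = δ_0/δ_{CC} = 16089/140.6 = 114.4 kN.
Vertical equilibrium: R_A = ΣP − R_C = 210 − 114.4 = 95.59 kN.

R_A = 95.59 kN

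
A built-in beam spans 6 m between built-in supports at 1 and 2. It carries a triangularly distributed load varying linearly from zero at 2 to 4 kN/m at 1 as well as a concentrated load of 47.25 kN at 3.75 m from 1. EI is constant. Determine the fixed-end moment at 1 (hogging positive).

Release both end moments; the primary structure is a simply-supported span 12 with redundants M_1 and M_2.
End rotations of the released simple span under the applied load (×1/EI):
  at 1: triangular load, peak 4: w₀L³/(45EI) = 19.2/EI
  at 2: triangular load, peak 4: 7w₀L³/(360EI) = 16.8/EI
  at 1: point load 47.25 at a = 3.75: Pab(L + b)/(6LEI) = 91.36/EI
  at 2: point load 47.25 at a = 3.75: Pab(L + a)/(6LEI) = 108/EI
  θ_10 = 110.6/EI,  θ_20 = 124.8/EI
Flexibility coefficients: a unit moment at one end gives L/(3EI) there and L/(6EI) at the far end, so f₁₁ = f₂₂ = 2/EI and f₁₂ = f₂₁ = 1/EI.
Compatibility — zero rotation at each built-in end:
  2 M_1 + 1 M_2 = 110.6
  1 M_1 + 2 M_2 = 124.8
Solving the pair gives M_1 = 32.12 kN·m and M_2 = 46.33 kN·m (hogging).

M_1 = 32.12 kN·m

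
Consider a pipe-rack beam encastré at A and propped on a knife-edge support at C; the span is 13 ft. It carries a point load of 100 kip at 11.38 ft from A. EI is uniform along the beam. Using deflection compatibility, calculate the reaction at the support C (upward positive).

Remove the prop at C; the released (primary) structure is a cantilever built in at A.
Downward deflection at the released point C due to the loads:
  point load 100 at a = 11.38: Pa²(3L − a)/(6EI) = 59615/EI
Flexibility coefficient — unit upward force at C: δ_{CC} = L³/(3EI) = 732.3/EI.
Compatibility at C: δ_0 − R_C·δ_{CC} = 0, so R_C = 59615/732.3 = 81.4 kip.

R_C = 81.4 kip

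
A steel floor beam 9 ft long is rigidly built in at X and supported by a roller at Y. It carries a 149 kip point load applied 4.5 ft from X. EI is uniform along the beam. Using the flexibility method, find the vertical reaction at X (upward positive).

R_X = 102.4 kip

Take the reaction at Y as the redundant and release it; the primary structure is a cantilever fixed at X.
Primary-structure tip deflection at Y by superposition:
  point load 149 at a = 4.5: Pa²(3L − a)/(6EI) = 11315/EI
Flexibility coefficient — unit upward force at Y: δ_{YY} = L³/(3EI) = 243/EI.
Compatibility at Y: δ_0 − R_Y·δ_{YY} = 0, so R_Y = 11315/243 = 46.56 kip.
Vertical equilibrium: R_X = ΣP − R_Y = 149 − 46.56 = 102.4 kip.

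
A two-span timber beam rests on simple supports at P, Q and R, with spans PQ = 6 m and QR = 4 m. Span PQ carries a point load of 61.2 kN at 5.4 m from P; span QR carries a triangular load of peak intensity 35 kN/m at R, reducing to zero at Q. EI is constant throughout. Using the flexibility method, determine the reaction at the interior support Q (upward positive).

R_Q = 91.71 kN

Take M_Q as the redundant. Released structure: two simple spans PQ and QR with a hinge at Q.
Discontinuity in slope at Q on the released structure — sum the simple-span end rotations:
  span PQ: point load 61.2 at a = 5.4: Pab(L + a)/(6LEI) = 62.79/EI
  span QR: triangular load, peak 35: 7w₀L³/(360EI) = 43.56/EI
  relative rotation θ_0 = (62.79 + 43.56)/EI = 106.3/EI
A unit hogging moment at Q produces rotation L₁/(3EI) + L₂/(3EI) = 3.333/EI.
Slope continuity at Q: θ_0 = M_Q·3.333/EI, so M_Q = 106.3/3.333 = 31.9 kN·m (hogging).
Span PQ, ΣM about P with M_Q applied at Q: R_Q^{PQ}·6 = 330.5 + 31.9, so R_Q^{PQ} = 60.4 kN and R_P = 61.2 − 60.4 = 0.8027 kN.
Span QR, ΣM about R: R_Q^{QR}·4 = 93.33 + 31.9, so R_Q^{QR} = 31.31 kN and R_R = 70 − 31.31 = 38.69 kN.
R_Q = 60.4 + 31.31 = 91.71 kN.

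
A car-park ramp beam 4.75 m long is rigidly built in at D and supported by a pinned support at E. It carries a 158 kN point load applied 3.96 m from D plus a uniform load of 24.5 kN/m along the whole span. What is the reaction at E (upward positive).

R_E = 162.6 kN

Take the reaction at E as the redundant and release it; the primary structure is a cantilever fixed at D.
Deflection at E on the released cantilever, summing each load's contribution:
  point load 158 at a = 3.96: Pa²(3L − a)/(6EI) = 4249/EI
  UDL 24.5: wL⁴/(8EI) = 1559/EI
  δ_0 = 5808/EI
Flexibility coefficient — unit upward force at E: δ_{EE} = L³/(3EI) = 35.72/EI.
Compatibility at E: δ_0 − R_E·δ_{EE} = 0, so R_E = 5808/35.72 = 162.6 kN.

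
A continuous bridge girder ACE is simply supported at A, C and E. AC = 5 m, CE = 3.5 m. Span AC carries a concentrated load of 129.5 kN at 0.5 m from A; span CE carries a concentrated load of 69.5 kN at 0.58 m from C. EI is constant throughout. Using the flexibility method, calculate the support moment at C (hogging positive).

Insert a hinge at C; M_C is the redundant, and each span becomes simply supported.
Discontinuity in slope at C on the released structure — sum the simple-span end rotations:
  span AC: point load 129.5 at a = 0.5: Pab(L + a)/(6LEI) = 53.42/EI
  span CE: point load 69.5 at a = 0.58: Pab(L + b)/(6LEI) = 35.98/EI
  relative rotation θ_0 = (53.42 + 35.98)/EI = 89.4/EI
A unit hogging moment at C produces rotation L₁/(3EI) + L₂/(3EI) = 2.833/EI.
Slope continuity at C: θ_0 = M_C·2.833/EI, so M_C = 89.4/2.833 = 31.55 kN·m (hogging).

M_C = 31.55 kN·m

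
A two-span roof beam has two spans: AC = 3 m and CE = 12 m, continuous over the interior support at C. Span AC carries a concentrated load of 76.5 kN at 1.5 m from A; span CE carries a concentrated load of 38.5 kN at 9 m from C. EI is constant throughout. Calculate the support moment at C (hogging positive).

Take M_C as the redundant. Released structure: two simple spans AC and CE with a hinge at C.
End slopes at the hinge C, treating each span as simply supported:
  span AC: point load 76.5 at a = 1.5: Pab(L + a)/(6LEI) = 43.03/EI
  span CE: point load 38.5 at a = 9: Pab(L + b)/(6LEI) = 216.6/EI
  relative rotation θ_0 = (43.03 + 216.6)/EI = 259.6/EI
A unit hogging moment at C produces rotation L₁/(3EI) + L₂/(3EI) = 5/EI.
Compatibility: M_C·(L₁+L₂)/(3EI) = θ_0, giving M_C = 51.92 kN·m (hogging).

M_C = 51.92 kN·m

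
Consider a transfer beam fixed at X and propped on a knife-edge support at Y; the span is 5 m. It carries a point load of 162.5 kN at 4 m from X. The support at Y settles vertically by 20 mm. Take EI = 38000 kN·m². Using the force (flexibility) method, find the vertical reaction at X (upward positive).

R_X = 66.34 kN

Choose R_Y as the redundant. The primary structure is the cantilever fixed at X.
Primary-structure tip deflection at Y by superposition:
  point load 162.5 at a = 4: Pa²(3L − a)/(6EI) = 4767/EI
Tip deflection under a unit load at Y: L³/(3EI) = 41.67/EI.
With EI = 38000 kN·m²: δ_0 = 0.12544 m and δ_{YY} = 0.001096 m/kN.
Compatibility — the beam at Y must follow the support down by 0.02 m: δ_0 − R_Y·δ_{YY} = 0.02, so R_Y = (0.12544 − 0.02)/0.001096 = 96.16 kN.
Vertical equilibrium: R_X = ΣP − R_Y = 162.5 − 96.16 = 66.34 kN.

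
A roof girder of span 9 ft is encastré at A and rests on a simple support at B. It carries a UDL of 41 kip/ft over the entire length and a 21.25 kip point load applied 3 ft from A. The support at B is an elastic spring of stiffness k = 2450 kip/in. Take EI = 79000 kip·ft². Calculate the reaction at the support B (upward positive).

Remove the prop at B; the released (primary) structure is a cantilever built in at A.
Primary-structure tip deflection at B by superposition:
  UDL 41: wL⁴/(8EI) = 33625/EI
  point load 21.25 at a = 3: Pa²(3L − a)/(6EI) = 765/EI
  δ_0 = 34390/EI
Flexibility coefficient — unit upward force at B: δ_{BB} = L³/(3EI) = 243/EI.
With EI = 79000 kip·ft²: δ_0 = 0.43532 ft and δ_{BB} = 0.003076 ft/kip.
Compatibility — the spring shortens by R_B/k under the reaction it provides: δ_0 − R_B·δ_{BB} = R_B/k. With 1/k = 1/(2450×12) ft/kip = 0.000034 ft/kip, R_B = δ_0 / (δ_{BB} + 1/k) = 0.43532 / (0.003076 + 0.000034) = 140 kip.

R_B = 140 kip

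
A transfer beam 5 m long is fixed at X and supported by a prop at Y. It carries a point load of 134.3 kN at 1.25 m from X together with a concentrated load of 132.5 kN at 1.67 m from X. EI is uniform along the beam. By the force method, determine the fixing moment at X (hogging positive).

Release the roller at Y. Primary structure: cantilever fixed at X.
Primary-structure tip deflection at Y by superposition:
  point load 134.3 at a = 1.25: Pa²(3L − a)/(6EI) = 480.9/EI
  point load 132.5 at a = 1.67: Pa²(3L − a)/(6EI) = 821/EI
  δ_0 = 1302/EI
Tip deflection under a unit load at Y: L³/(3EI) = 41.67/EI.
Compatibility at Y: δ_0 − R_Y·δ_{YY} = 0, so R_Y = 1302/41.67 = 31.24 kN.
Moment equilibrium about X: M_X = Σ(load moments about X) − R_Y·L = 389.1 − 31.24×5 = 232.9 kN·m.

M_X = 232.9 kN·m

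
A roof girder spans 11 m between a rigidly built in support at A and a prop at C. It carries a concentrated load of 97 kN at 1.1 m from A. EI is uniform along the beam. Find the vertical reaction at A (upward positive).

Choose R_C as the redundant. The primary structure is the cantilever fixed at A.
Downward deflection at the released point C due to the loads:
  point load 97 at a = 1.1: Pa²(3L − a)/(6EI) = 624/EI
Tip deflection under a unit load at C: L³/(3EI) = 443.7/EI.
The prop prevents deflection at C: R_C = δ_0/δ_{CC} = 624/443.7 = 1.407 kN.
Vertical equilibrium: R_A = ΣP − R_C = 97 − 1.407 = 95.59 kN.

R_A = 95.59 kN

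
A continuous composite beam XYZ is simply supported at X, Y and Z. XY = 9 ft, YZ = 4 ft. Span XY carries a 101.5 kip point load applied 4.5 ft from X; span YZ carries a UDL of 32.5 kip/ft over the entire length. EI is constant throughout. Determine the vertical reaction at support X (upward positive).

R_X = 35.35 kip

Release continuity at Y by inserting a hinge; the redundant is the internal moment M_Y. The primary structure is two simply-supported spans XY and YZ.
Discontinuity in slope at Y on the released structure — sum the simple-span end rotations:
  span XY: point load 101.5 at a = 4.5: Pab(L + a)/(6LEI) = 513.8/EI
  span YZ: UDL 32.5: wL³/(24EI) = 86.67/EI
  relative rotation θ_0 = (513.8 + 86.67)/EI = 600.5/EI
A unit hogging moment at Y produces rotation L₁/(3EI) + L₂/(3EI) = 4.333/EI.
Compatibility: M_Y·(L₁+L₂)/(3EI) = θ_0, giving M_Y = 138.6 kip·ft (hogging).
Span XY, ΣM about X with M_Y applied at Y: R_Y^{XY}·9 = 456.8 + 138.6, so R_Y^{XY} = 66.15 kip and R_X = 101.5 − 66.15 = 35.35 kip.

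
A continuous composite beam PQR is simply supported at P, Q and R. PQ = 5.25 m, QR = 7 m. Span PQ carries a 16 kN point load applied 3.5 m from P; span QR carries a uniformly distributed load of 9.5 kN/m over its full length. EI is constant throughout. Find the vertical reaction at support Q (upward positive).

R_Q = 57.22 kN

Release continuity at Q by inserting a hinge; the redundant is the internal moment M_Q. The primary structure is two simply-supported spans PQ and QR.
Rotations at Q on the released spans (each span's end-slope, ×1/EI):
  span PQ: point load 16 at a = 3.5: Pab(L + a)/(6LEI) = 27.22/EI
  span QR: UDL 9.5: wL³/(24EI) = 135.8/EI
  relative rotation θ_0 = (27.22 + 135.8)/EI = 163/EI
A unit hogging moment at Q produces rotation L₁/(3EI) + L₂/(3EI) = 4.083/EI.
Compatibility: M_Q·(L₁+L₂)/(3EI) = θ_0, giving M_Q = 39.92 kN·m (hogging).
Span PQ, ΣM about P with M_Q applied at Q: R_Q^{PQ}·5.25 = 56 + 39.92, so R_Q^{PQ} = 18.27 kN and R_P = 16 − 18.27 = -2.27 kN.
Span QR, ΣM about R: R_Q^{QR}·7 = 232.8 + 39.92, so R_Q^{QR} = 38.95 kN and R_R = 66.5 − 38.95 = 27.55 kN.
R_Q = 18.27 + 38.95 = 57.22 kN.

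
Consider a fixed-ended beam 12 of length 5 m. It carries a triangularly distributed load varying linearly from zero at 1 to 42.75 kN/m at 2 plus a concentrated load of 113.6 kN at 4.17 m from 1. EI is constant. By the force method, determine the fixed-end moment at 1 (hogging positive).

Take the two fixed-end moments M_1, M_2 as redundants; the released structure is the simple span 12.
On the primary (simply-supported) span, the end slopes from the loading are:
  at 1: triangular load, peak 42.75: 7w₀L³/(360EI) = 103.9/EI
  at 2: triangular load, peak 42.75: w₀L³/(45EI) = 118.8/EI
  at 1: point load 113.6 at a = 4.17: Pab(L + b)/(6LEI) = 76.41/EI
  at 2: point load 113.6 at a = 4.17: Pab(L + a)/(6LEI) = 120.2/EI
  θ_10 = 180.3/EI,  θ_20 = 238.9/EI
Flexibility coefficients: a unit moment at one end gives L/(3EI) there and L/(6EI) at the far end, so f₁₁ = f₂₂ = 1.667/EI and f₁₂ = f₂₁ = 0.8333/EI.
Compatibility — zero rotation at each built-in end:
  1.667 M_1 + 0.8333 M_2 = 180.3
  0.8333 M_1 + 1.667 M_2 = 238.9
Solving the pair gives M_1 = 48.68 kN·m and M_2 = 119 kN·m (hogging).

M_1 = 48.68 kN·m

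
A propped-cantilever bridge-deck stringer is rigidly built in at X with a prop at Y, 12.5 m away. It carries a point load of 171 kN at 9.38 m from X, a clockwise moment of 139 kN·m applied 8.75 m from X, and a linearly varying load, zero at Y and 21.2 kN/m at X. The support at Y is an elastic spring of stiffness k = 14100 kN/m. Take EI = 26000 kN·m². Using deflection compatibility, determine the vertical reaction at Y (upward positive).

R_Y = 149.6 kN

Take the reaction at Y as the redundant and release it; the primary structure is a cantilever fixed at X.
Free-end deflection of the primary structure under the applied loading (downward +):
  point load 171 at a = 9.38: Pa²(3L − a)/(6EI) = 70512/EI
  clockwise couple 139 at a = 8.75: M₀a(2L − a)/(2EI) = 9882/EI
  triangular load, peak 21.2 at the fixed end: w₀L⁴/(30EI) = 17253/EI
  δ_0 = 97647/EI
Tip deflection under a unit load at Y: L³/(3EI) = 651/EI.
With EI = 26000 kN·m²: δ_0 = 3.7557 m and δ_{YY} = 0.02504 m/kN.
Compatibility — the spring shortens by R_Y/k under the reaction it provides: δ_0 − R_Y·δ_{YY} = R_Y/k. With 1/k = 0.000071 m/kN, R_Y = δ_0 / (δ_{YY} + 1/k) = 3.7557 / (0.02504 + 0.000071) = 149.6 kN.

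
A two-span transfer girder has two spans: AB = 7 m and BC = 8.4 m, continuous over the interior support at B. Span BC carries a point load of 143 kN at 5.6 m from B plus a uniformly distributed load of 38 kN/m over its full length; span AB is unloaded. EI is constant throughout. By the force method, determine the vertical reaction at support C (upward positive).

R_C = 221.6 kN

Release continuity at B by inserting a hinge; the redundant is the internal moment M_B. The primary structure is two simply-supported spans AB and BC.
Rotations at B on the released spans (each span's end-slope, ×1/EI):
  span BC: point load 143 at a = 5.6: Pab(L + b)/(6LEI) = 498.3/EI
  span BC: UDL 38: wL³/(24EI) = 938.4/EI
  relative rotation θ_0 = (0 + 1437)/EI = 1437/EI
A unit hogging moment at B produces rotation L₁/(3EI) + L₂/(3EI) = 5.133/EI.
Compatibility: M_B·(L₁+L₂)/(3EI) = θ_0, giving M_B = 279.9 kN·m (hogging).
Span BC, ΣM about C: R_B^{BC}·8.4 = 1741 + 279.9, so R_B^{BC} = 240.6 kN and R_C = 462.2 − 240.6 = 221.6 kN.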